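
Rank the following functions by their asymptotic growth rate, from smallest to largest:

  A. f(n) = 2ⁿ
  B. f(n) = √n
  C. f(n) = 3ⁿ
B < A < C

Comparing growth rates:
B = √n is O(√n)
A = 2ⁿ is O(2ⁿ)
C = 3ⁿ is O(3ⁿ)

Therefore, the order from slowest to fastest is: B < A < C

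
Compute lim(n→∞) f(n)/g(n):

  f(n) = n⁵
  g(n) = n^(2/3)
∞

Since n⁵ (O(n⁵)) grows faster than n^(2/3) (O(n^(2/3))),
the ratio f(n)/g(n) → ∞ as n → ∞.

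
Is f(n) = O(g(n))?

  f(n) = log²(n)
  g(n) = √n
True

f(n) = log²(n) is O(log² n), and g(n) = √n is O(√n).
Since O(log² n) ⊆ O(√n) (f grows no faster than g), f(n) = O(g(n)) is true.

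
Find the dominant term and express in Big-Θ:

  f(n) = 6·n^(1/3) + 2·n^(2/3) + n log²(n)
Θ(n log² n)

Order the terms by growth rate: 6·n^(1/3) ≺ 2·n^(2/3) ≺ n log²(n).
The fastest-growing term n log²(n) dominates as n → ∞; dropping its constant factor gives Θ(n log² n).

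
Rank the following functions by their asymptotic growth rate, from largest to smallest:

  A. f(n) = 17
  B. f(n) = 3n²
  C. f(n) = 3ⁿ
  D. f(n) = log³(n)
C > B > D > A

Comparing growth rates:
C = 3ⁿ is O(3ⁿ)
B = 3n² is O(n²)
D = log³(n) is O(log³ n)
A = 17 is O(1)

Therefore, the order from fastest to slowest is: C > B > D > A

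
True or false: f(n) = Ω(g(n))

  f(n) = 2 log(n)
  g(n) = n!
False

f(n) = 2 log(n) is O(log n), and g(n) = n! is O(n!).
Since O(log n) grows slower than O(n!), f(n) = Ω(g(n)) is false.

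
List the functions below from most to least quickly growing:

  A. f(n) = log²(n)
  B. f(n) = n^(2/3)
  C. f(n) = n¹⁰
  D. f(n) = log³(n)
C > B > D > A

Comparing growth rates:
C = n¹⁰ is O(n¹⁰)
B = n^(2/3) is O(n^(2/3))
D = log³(n) is O(log³ n)
A = log²(n) is O(log² n)

Therefore, the order from fastest to slowest is: C > B > D > A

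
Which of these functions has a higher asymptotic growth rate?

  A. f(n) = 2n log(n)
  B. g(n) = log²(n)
A

f(n) = 2n log(n) is O(n log n), while g(n) = log²(n) is O(log² n).
Since O(n log n) grows faster than O(log² n), f(n) dominates.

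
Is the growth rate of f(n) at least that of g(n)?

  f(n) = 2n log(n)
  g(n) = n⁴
False

f(n) = 2n log(n) is O(n log n), and g(n) = n⁴ is O(n⁴).
Since O(n log n) grows slower than O(n⁴), f(n) = Ω(g(n)) is false.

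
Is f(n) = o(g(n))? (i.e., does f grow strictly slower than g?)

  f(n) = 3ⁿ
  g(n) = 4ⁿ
True

f(n) = 3ⁿ is O(3ⁿ), and g(n) = 4ⁿ is O(4ⁿ).
Since O(3ⁿ) grows strictly slower than O(4ⁿ), f(n) = o(g(n)) is true.
This means lim(n→∞) f(n)/g(n) = 0.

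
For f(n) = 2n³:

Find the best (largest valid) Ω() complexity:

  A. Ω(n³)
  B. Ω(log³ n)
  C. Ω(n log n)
A

f(n) = 2n³ is Ω(n³).
All listed options are valid Big-Ω bounds (lower bounds),
but Ω(n³) is the tightest (largest valid bound).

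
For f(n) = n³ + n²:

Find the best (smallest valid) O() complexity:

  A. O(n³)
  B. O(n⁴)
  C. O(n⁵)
A

f(n) = n³ + n² is O(n³).
All listed options are valid Big-O bounds (upper bounds),
but O(n³) is the tightest (smallest valid bound).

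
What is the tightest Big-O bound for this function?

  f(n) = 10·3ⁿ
O(3ⁿ)

The dominant term in 10·3ⁿ is 10·3ⁿ, which is Θ(3ⁿ).
Constants are absorbed, so the tightest bound is O(3ⁿ).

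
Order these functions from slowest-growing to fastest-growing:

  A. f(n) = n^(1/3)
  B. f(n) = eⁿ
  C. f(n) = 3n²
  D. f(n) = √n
A < D < C < B

Comparing growth rates:
A = n^(1/3) is O(n^(1/3))
D = √n is O(√n)
C = 3n² is O(n²)
B = eⁿ is O(eⁿ)

Therefore, the order from slowest to fastest is: A < D < C < B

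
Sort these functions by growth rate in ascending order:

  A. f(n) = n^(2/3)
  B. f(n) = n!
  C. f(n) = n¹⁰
A < C < B

Comparing growth rates:
A = n^(2/3) is O(n^(2/3))
C = n¹⁰ is O(n¹⁰)
B = n! is O(n!)

Therefore, the order from slowest to fastest is: A < C < B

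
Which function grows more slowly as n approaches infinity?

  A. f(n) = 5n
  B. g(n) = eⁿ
A

f(n) = 5n is O(n), while g(n) = eⁿ is O(eⁿ).
Since O(n) grows slower than O(eⁿ), f(n) is dominated.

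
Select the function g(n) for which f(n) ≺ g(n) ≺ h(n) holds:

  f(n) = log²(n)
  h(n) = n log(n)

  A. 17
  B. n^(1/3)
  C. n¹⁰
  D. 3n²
B

We need g(n) with log²(n) = o(g(n)) and g(n) = o(n log(n)), i.e. O(log² n) ≺ g ≺ O(n log n).
Check each option:
  A. 17 — O(1) does not grow strictly faster than f(n)
  B. n^(1/3) — O(n^(1/3)) is strictly between O(log² n) and O(n log n) ✓
  C. n¹⁰ — O(n¹⁰) does not grow strictly slower than h(n)
  D. 3n² — O(n²) does not grow strictly slower than h(n)

Only option B (n^(1/3)) lies strictly between.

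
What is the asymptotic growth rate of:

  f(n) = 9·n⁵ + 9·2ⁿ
Θ(2ⁿ)

Order the terms by growth rate: 9·n⁵ ≺ 9·2ⁿ.
The fastest-growing term 9·2ⁿ dominates as n → ∞; dropping its constant factor gives Θ(2ⁿ).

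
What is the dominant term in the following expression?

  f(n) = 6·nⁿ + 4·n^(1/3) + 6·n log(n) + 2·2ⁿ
6·nⁿ

Looking at each term:
  - 6·nⁿ is O(nⁿ)
  - 4·n^(1/3) is O(n^(1/3))
  - 6·n log(n) is O(n log n)
  - 2·2ⁿ is O(2ⁿ)

The term 6·nⁿ (O(nⁿ)) grows fastest and dominates all others.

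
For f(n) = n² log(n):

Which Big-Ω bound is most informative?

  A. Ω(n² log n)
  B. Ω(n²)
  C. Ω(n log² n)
A

f(n) = n² log(n) is Ω(n² log n).
All listed options are valid Big-Ω bounds (lower bounds),
but Ω(n² log n) is the tightest (largest valid bound).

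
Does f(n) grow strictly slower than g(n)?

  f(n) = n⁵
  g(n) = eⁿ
True

f(n) = n⁵ is O(n⁵), and g(n) = eⁿ is O(eⁿ).
Since O(n⁵) grows strictly slower than O(eⁿ), f(n) = o(g(n)) is true.
This means lim(n→∞) f(n)/g(n) = 0.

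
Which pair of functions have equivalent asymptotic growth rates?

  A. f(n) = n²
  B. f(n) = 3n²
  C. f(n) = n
A and B

Examining each function:
  A. n² is O(n²)
  B. 3n² is O(n²)
  C. n is O(n)

Functions A and B both have the same complexity class.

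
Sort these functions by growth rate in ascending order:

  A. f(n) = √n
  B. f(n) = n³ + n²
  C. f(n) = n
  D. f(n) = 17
D < A < C < B

Comparing growth rates:
D = 17 is O(1)
A = √n is O(√n)
C = n is O(n)
B = n³ + n² is O(n³)

Therefore, the order from slowest to fastest is: D < A < C < B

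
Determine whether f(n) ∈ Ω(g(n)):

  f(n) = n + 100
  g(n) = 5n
True

f(n) = n + 100 and g(n) = 5n are both O(n).
Big-Ω permits equal growth rates (f ≥ c·g for some c > 0), so f(n) = Ω(g(n)) is true.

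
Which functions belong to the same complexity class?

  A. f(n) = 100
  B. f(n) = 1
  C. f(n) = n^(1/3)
A and B

Examining each function:
  A. 100 is O(1)
  B. 1 is O(1)
  C. n^(1/3) is O(n^(1/3))

Functions A and B both have the same complexity class.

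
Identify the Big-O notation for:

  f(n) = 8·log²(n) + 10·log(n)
O(log² n)

The dominant term in 8·log²(n) + 10·log(n) is 8·log²(n), which is Θ(log² n).
Lower-order terms (10·log(n)) are asymptotically negligible.
Constants are absorbed, so the tightest bound is O(log² n).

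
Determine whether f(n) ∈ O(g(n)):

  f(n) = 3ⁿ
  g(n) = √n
False

f(n) = 3ⁿ is O(3ⁿ), and g(n) = √n is O(√n).
Since O(3ⁿ) grows faster than O(√n), f(n) = O(g(n)) is false.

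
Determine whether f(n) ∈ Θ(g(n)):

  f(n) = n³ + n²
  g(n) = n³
True

f(n) = n³ + n² and g(n) = n³ are both O(n³).
Since they have the same asymptotic growth rate, f(n) = Θ(g(n)) is true.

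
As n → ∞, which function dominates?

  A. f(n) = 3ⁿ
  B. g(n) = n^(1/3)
A

f(n) = 3ⁿ is O(3ⁿ), while g(n) = n^(1/3) is O(n^(1/3)).
Since O(3ⁿ) grows faster than O(n^(1/3)), f(n) dominates.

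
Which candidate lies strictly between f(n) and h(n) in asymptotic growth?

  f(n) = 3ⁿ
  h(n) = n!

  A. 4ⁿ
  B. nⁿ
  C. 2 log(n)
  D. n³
A

We need g(n) with 3ⁿ = o(g(n)) and g(n) = o(n!), i.e. O(3ⁿ) ≺ g ≺ O(n!).
Check each option:
  A. 4ⁿ — O(4ⁿ) is strictly between O(3ⁿ) and O(n!) ✓
  B. nⁿ — O(nⁿ) does not grow strictly slower than h(n)
  C. 2 log(n) — O(log n) does not grow strictly faster than f(n)
  D. n³ — O(n³) does not grow strictly faster than f(n)

Only option A (4ⁿ) lies strictly between.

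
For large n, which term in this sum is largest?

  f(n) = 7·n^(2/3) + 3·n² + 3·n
3·n²

Looking at each term:
  - 7·n^(2/3) is O(n^(2/3))
  - 3·n² is O(n²)
  - 3·n is O(n)

The term 3·n² (O(n²)) grows fastest and dominates all others.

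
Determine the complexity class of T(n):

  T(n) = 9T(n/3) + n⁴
Θ(n⁴)

Master Theorem: a = 9, b = 3, f(n) = n⁴.
Compute the critical exponent d = log₃(9) = 2.
Compare f(n) = Θ(n⁴) against n^d:
  k = 4 > d = 2, so f(n) = Ω(n^(d+ε)) — Case 3.
  Regularity: a·(n/b)^4/n^4 = a/b^4 = 9/81 < 1 ✓.
  The top-level work dominates: T(n) = Θ(f(n)) = Θ(n⁴).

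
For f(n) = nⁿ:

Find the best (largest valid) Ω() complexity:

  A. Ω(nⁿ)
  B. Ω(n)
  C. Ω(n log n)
A

f(n) = nⁿ is Ω(nⁿ).
All listed options are valid Big-Ω bounds (lower bounds),
but Ω(nⁿ) is the tightest (largest valid bound).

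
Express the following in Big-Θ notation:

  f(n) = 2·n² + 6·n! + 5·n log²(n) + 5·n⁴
Θ(n!)

Order the terms by growth rate: 5·n log²(n) ≺ 2·n² ≺ 5·n⁴ ≺ 6·n!.
The fastest-growing term 6·n! dominates as n → ∞; dropping its constant factor gives Θ(n!).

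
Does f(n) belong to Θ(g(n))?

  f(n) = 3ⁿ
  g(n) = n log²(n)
False

f(n) = 3ⁿ is O(3ⁿ), and g(n) = n log²(n) is O(n log² n).
Since they have different growth rates, f(n) = Θ(g(n)) is false.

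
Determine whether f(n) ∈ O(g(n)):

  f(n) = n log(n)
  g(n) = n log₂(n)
True

f(n) = n log(n) and g(n) = n log₂(n) are both O(n log n).
Big-O permits equal growth rates (f ≤ c·g for some c), so f(n) = O(g(n)) is true.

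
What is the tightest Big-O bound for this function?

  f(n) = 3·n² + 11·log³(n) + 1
O(n²)

The dominant term in 3·n² + 11·log³(n) + 1 is 3·n², which is Θ(n²).
Lower-order terms (11·log³(n), 1) are asymptotically negligible.
Constants are absorbed, so the tightest bound is O(n²).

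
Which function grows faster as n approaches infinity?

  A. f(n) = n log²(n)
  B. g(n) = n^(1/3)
A

f(n) = n log²(n) is O(n log² n), while g(n) = n^(1/3) is O(n^(1/3)).
Since O(n log² n) grows faster than O(n^(1/3)), f(n) dominates.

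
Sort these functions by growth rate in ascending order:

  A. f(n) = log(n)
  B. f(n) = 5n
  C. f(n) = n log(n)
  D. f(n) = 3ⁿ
A < B < C < D

Comparing growth rates:
A = log(n) is O(log n)
B = 5n is O(n)
C = n log(n) is O(n log n)
D = 3ⁿ is O(3ⁿ)

Therefore, the order from slowest to fastest is: A < B < C < D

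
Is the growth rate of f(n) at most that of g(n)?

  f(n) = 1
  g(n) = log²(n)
True

f(n) = 1 is O(1), and g(n) = log²(n) is O(log² n).
Since O(1) ⊆ O(log² n) (f grows no faster than g), f(n) = O(g(n)) is true.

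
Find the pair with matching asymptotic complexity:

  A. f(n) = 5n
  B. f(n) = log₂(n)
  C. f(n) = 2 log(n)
B and C

Examining each function:
  A. 5n is O(n)
  B. log₂(n) is O(log n)
  C. 2 log(n) is O(log n)

Functions B and C both have the same complexity class.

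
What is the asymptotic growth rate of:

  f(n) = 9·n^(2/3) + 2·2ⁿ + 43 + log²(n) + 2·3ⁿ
Θ(3ⁿ)

Order the terms by growth rate: 43 ≺ log²(n) ≺ 9·n^(2/3) ≺ 2·2ⁿ ≺ 2·3ⁿ.
The fastest-growing term 2·3ⁿ dominates as n → ∞; dropping its constant factor gives Θ(3ⁿ).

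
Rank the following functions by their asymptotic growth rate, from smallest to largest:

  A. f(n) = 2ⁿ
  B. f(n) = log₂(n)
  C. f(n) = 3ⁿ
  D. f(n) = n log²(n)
B < D < A < C

Comparing growth rates:
B = log₂(n) is O(log n)
D = n log²(n) is O(n log² n)
A = 2ⁿ is O(2ⁿ)
C = 3ⁿ is O(3ⁿ)

Therefore, the order from slowest to fastest is: B < D < A < C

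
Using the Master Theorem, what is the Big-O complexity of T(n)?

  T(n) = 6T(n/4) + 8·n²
Θ(n²)

Master Theorem: a = 6, b = 4, f(n) = 8·n².
Compute the critical exponent d = log₄(6) = 1.292.
Compare f(n) = Θ(n²) against n^d:
  k = 2 > d = 1.292, so f(n) = Ω(n^(d+ε)) — Case 3.
  Regularity: a·(n/b)^2/n^2 = a/b^2 = 6/16 < 1 ✓.
  The top-level work dominates: T(n) = Θ(f(n)) = Θ(n²).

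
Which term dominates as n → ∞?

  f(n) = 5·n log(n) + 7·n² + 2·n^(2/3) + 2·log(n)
7·n²

Looking at each term:
  - 5·n log(n) is O(n log n)
  - 7·n² is O(n²)
  - 2·n^(2/3) is O(n^(2/3))
  - 2·log(n) is O(log n)

The term 7·n² (O(n²)) grows fastest and dominates all others.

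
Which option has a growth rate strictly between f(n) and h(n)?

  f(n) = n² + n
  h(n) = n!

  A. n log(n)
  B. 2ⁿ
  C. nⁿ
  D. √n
B

We need g(n) with n² + n = o(g(n)) and g(n) = o(n!), i.e. O(n²) ≺ g ≺ O(n!).
Check each option:
  A. n log(n) — O(n log n) does not grow strictly faster than f(n)
  B. 2ⁿ — O(2ⁿ) is strictly between O(n²) and O(n!) ✓
  C. nⁿ — O(nⁿ) does not grow strictly slower than h(n)
  D. √n — O(√n) does not grow strictly faster than f(n)

Only option B (2ⁿ) lies strictly between.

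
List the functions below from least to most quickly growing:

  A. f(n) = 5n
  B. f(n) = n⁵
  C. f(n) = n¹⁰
A < B < C

Comparing growth rates:
A = 5n is O(n)
B = n⁵ is O(n⁵)
C = n¹⁰ is O(n¹⁰)

Therefore, the order from slowest to fastest is: A < B < C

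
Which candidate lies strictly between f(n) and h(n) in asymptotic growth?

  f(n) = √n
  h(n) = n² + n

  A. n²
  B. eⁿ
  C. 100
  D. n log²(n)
D

We need g(n) with √n = o(g(n)) and g(n) = o(n² + n), i.e. O(√n) ≺ g ≺ O(n²).
Check each option:
  A. n² — O(n²) does not grow strictly slower than h(n)
  B. eⁿ — O(eⁿ) does not grow strictly slower than h(n)
  C. 100 — O(1) does not grow strictly faster than f(n)
  D. n log²(n) — O(n log² n) is strictly between O(√n) and O(n²) ✓

Only option D (n log²(n)) lies strictly between.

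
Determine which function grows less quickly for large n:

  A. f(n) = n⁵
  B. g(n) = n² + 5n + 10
B

f(n) = n⁵ is O(n⁵), while g(n) = n² + 5n + 10 is O(n²).
Since O(n²) grows slower than O(n⁵), g(n) is dominated.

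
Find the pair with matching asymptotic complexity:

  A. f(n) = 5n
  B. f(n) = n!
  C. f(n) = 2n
A and C

Examining each function:
  A. 5n is O(n)
  B. n! is O(n!)
  C. 2n is O(n)

Functions A and C both have the same complexity class.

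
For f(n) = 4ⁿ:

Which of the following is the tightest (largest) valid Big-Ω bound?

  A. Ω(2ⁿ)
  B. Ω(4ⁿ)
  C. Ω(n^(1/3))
B

f(n) = 4ⁿ is Ω(4ⁿ).
All listed options are valid Big-Ω bounds (lower bounds),
but Ω(4ⁿ) is the tightest (largest valid bound).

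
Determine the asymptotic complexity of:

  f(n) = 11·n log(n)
O(n log n)

The dominant term in 11·n log(n) is 11·n log(n), which is Θ(n log n).
Constants are absorbed, so the tightest bound is O(n log n).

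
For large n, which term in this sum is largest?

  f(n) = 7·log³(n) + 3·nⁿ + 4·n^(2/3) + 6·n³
3·nⁿ

Looking at each term:
  - 7·log³(n) is O(log³ n)
  - 3·nⁿ is O(nⁿ)
  - 4·n^(2/3) is O(n^(2/3))
  - 6·n³ is O(n³)

The term 3·nⁿ (O(nⁿ)) grows fastest and dominates all others.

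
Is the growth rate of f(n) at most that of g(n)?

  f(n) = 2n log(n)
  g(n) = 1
False

f(n) = 2n log(n) is O(n log n), and g(n) = 1 is O(1).
Since O(n log n) grows faster than O(1), f(n) = O(g(n)) is false.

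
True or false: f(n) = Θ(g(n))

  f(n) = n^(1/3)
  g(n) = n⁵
False

f(n) = n^(1/3) is O(n^(1/3)), and g(n) = n⁵ is O(n⁵).
Since they have different growth rates, f(n) = Θ(g(n)) is false.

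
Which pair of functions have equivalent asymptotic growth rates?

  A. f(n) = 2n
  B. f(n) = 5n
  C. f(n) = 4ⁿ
A and B

Examining each function:
  A. 2n is O(n)
  B. 5n is O(n)
  C. 4ⁿ is O(4ⁿ)

Functions A and B both have the same complexity class.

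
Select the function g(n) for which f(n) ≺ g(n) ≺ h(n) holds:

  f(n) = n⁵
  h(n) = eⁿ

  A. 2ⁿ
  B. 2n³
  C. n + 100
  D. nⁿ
A

We need g(n) with n⁵ = o(g(n)) and g(n) = o(eⁿ), i.e. O(n⁵) ≺ g ≺ O(eⁿ).
Check each option:
  A. 2ⁿ — O(2ⁿ) is strictly between O(n⁵) and O(eⁿ) ✓
  B. 2n³ — O(n³) does not grow strictly faster than f(n)
  C. n + 100 — O(n) does not grow strictly faster than f(n)
  D. nⁿ — O(nⁿ) does not grow strictly slower than h(n)

Only option A (2ⁿ) lies strictly between.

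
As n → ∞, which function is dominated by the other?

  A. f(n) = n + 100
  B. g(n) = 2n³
A

f(n) = n + 100 is O(n), while g(n) = 2n³ is O(n³).
Since O(n) grows slower than O(n³), f(n) is dominated.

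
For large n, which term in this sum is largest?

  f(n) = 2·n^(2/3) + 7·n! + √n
7·n!

Looking at each term:
  - 2·n^(2/3) is O(n^(2/3))
  - 7·n! is O(n!)
  - √n is O(√n)

The term 7·n! (O(n!)) grows fastest and dominates all others.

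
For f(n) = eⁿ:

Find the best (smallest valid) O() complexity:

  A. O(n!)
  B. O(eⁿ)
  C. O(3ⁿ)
B

f(n) = eⁿ is O(eⁿ).
All listed options are valid Big-O bounds (upper bounds),
but O(eⁿ) is the tightest (smallest valid bound).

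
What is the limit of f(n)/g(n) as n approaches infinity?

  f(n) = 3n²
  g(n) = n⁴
0

Since 3n² (O(n²)) grows slower than n⁴ (O(n⁴)),
the ratio f(n)/g(n) → 0 as n → ∞.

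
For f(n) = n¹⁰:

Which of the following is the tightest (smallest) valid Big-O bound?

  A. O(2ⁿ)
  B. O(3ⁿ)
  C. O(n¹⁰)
C

f(n) = n¹⁰ is O(n¹⁰).
All listed options are valid Big-O bounds (upper bounds),
but O(n¹⁰) is the tightest (smallest valid bound).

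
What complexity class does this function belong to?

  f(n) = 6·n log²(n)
O(n log² n)

The dominant term in 6·n log²(n) is 6·n log²(n), which is Θ(n log² n).
Constants are absorbed, so the tightest bound is O(n log² n).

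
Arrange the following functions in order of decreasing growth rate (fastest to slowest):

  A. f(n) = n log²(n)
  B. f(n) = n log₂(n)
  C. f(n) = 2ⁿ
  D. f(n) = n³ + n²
C > D > A > B

Comparing growth rates:
C = 2ⁿ is O(2ⁿ)
D = n³ + n² is O(n³)
A = n log²(n) is O(n log² n)
B = n log₂(n) is O(n log n)

Therefore, the order from fastest to slowest is: C > D > A > B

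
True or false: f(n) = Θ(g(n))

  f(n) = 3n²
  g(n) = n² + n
True

f(n) = 3n² and g(n) = n² + n are both O(n²).
Since they have the same asymptotic growth rate, f(n) = Θ(g(n)) is true.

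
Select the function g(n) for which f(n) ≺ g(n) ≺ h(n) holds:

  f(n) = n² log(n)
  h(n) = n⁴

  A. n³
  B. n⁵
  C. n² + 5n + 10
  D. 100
A

We need g(n) with n² log(n) = o(g(n)) and g(n) = o(n⁴), i.e. O(n² log n) ≺ g ≺ O(n⁴).
Check each option:
  A. n³ — O(n³) is strictly between O(n² log n) and O(n⁴) ✓
  B. n⁵ — O(n⁵) does not grow strictly slower than h(n)
  C. n² + 5n + 10 — O(n²) does not grow strictly faster than f(n)
  D. 100 — O(1) does not grow strictly faster than f(n)

Only option A (n³) lies strictly between.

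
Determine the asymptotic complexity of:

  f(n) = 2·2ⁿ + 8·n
O(2ⁿ)

The dominant term in 2·2ⁿ + 8·n is 2·2ⁿ, which is Θ(2ⁿ).
Lower-order terms (8·n) are asymptotically negligible.
Constants are absorbed, so the tightest bound is O(2ⁿ).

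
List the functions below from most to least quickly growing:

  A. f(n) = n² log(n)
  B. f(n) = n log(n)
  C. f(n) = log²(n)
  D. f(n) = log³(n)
A > B > D > C

Comparing growth rates:
A = n² log(n) is O(n² log n)
B = n log(n) is O(n log n)
D = log³(n) is O(log³ n)
C = log²(n) is O(log² n)

Therefore, the order from fastest to slowest is: A > B > D > C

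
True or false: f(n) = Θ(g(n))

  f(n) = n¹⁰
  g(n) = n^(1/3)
False

f(n) = n¹⁰ is O(n¹⁰), and g(n) = n^(1/3) is O(n^(1/3)).
Since they have different growth rates, f(n) = Θ(g(n)) is false.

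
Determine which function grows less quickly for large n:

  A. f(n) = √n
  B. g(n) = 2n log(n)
A

f(n) = √n is O(√n), while g(n) = 2n log(n) is O(n log n).
Since O(√n) grows slower than O(n log n), f(n) is dominated.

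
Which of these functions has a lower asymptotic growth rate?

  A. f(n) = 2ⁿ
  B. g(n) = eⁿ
A

f(n) = 2ⁿ is O(2ⁿ), while g(n) = eⁿ is O(eⁿ).
Since O(2ⁿ) grows slower than O(eⁿ), f(n) is dominated.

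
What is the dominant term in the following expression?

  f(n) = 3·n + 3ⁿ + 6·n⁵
3ⁿ

Looking at each term:
  - 3·n is O(n)
  - 3ⁿ is O(3ⁿ)
  - 6·n⁵ is O(n⁵)

The term 3ⁿ (O(3ⁿ)) grows fastest and dominates all others.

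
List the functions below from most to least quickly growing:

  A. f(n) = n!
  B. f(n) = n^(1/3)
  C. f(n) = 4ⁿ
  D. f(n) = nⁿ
D > A > C > B

Comparing growth rates:
D = nⁿ is O(nⁿ)
A = n! is O(n!)
C = 4ⁿ is O(4ⁿ)
B = n^(1/3) is O(n^(1/3))

Therefore, the order from fastest to slowest is: D > A > C > B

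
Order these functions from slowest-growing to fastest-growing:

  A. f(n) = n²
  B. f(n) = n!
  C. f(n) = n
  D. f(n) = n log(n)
C < D < A < B

Comparing growth rates:
C = n is O(n)
D = n log(n) is O(n log n)
A = n² is O(n²)
B = n! is O(n!)

Therefore, the order from slowest to fastest is: C < D < A < B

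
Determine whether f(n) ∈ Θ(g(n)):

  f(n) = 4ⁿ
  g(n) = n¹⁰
False

f(n) = 4ⁿ is O(4ⁿ), and g(n) = n¹⁰ is O(n¹⁰).
Since they have different growth rates, f(n) = Θ(g(n)) is false.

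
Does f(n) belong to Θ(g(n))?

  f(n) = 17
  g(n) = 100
True

f(n) = 17 and g(n) = 100 are both O(1).
Since they have the same asymptotic growth rate, f(n) = Θ(g(n)) is true.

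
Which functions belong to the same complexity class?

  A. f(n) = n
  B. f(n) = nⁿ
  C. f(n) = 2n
A and C

Examining each function:
  A. n is O(n)
  B. nⁿ is O(nⁿ)
  C. 2n is O(n)

Functions A and C both have the same complexity class.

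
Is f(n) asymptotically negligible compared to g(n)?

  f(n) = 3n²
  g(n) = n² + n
False

f(n) = 3n² is O(n²), and g(n) = n² + n is O(n²).
Since they have the same growth rate, f(n) = o(g(n)) is false.
(f = o(g) requires f to grow strictly slower, not equal.)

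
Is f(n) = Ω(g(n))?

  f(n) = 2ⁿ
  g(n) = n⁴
True

f(n) = 2ⁿ is O(2ⁿ), and g(n) = n⁴ is O(n⁴).
Since O(2ⁿ) grows at least as fast as O(n⁴), f(n) = Ω(g(n)) is true.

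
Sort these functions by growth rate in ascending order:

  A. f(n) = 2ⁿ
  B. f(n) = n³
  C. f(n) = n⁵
B < C < A

Comparing growth rates:
B = n³ is O(n³)
C = n⁵ is O(n⁵)
A = 2ⁿ is O(2ⁿ)

Therefore, the order from slowest to fastest is: B < C < A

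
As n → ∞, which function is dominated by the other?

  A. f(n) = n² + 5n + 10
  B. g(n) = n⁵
A

f(n) = n² + 5n + 10 is O(n²), while g(n) = n⁵ is O(n⁵).
Since O(n²) grows slower than O(n⁵), f(n) is dominated.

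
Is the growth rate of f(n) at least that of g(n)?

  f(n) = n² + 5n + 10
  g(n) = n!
False

f(n) = n² + 5n + 10 is O(n²), and g(n) = n! is O(n!).
Since O(n²) grows slower than O(n!), f(n) = Ω(g(n)) is false.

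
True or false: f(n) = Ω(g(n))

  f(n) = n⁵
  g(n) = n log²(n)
True

f(n) = n⁵ is O(n⁵), and g(n) = n log²(n) is O(n log² n).
Since O(n⁵) grows at least as fast as O(n log² n), f(n) = Ω(g(n)) is true.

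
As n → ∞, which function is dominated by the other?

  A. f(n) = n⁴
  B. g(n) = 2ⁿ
A

f(n) = n⁴ is O(n⁴), while g(n) = 2ⁿ is O(2ⁿ).
Since O(n⁴) grows slower than O(2ⁿ), f(n) is dominated.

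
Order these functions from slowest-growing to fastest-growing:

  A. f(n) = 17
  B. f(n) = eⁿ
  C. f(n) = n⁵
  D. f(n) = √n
A < D < C < B

Comparing growth rates:
A = 17 is O(1)
D = √n is O(√n)
C = n⁵ is O(n⁵)
B = eⁿ is O(eⁿ)

Therefore, the order from slowest to fastest is: A < D < C < B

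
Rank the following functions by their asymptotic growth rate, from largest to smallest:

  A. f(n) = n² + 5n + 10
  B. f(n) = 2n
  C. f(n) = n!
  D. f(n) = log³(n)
C > A > B > D

Comparing growth rates:
C = n! is O(n!)
A = n² + 5n + 10 is O(n²)
B = 2n is O(n)
D = log³(n) is O(log³ n)

Therefore, the order from fastest to slowest is: C > A > B > D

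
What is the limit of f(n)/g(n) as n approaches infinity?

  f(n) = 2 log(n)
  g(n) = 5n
0

Since 2 log(n) (O(log n)) grows slower than 5n (O(n)),
the ratio f(n)/g(n) → 0 as n → ∞.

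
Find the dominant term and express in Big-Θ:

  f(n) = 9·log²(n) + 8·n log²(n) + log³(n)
Θ(n log² n)

Order the terms by growth rate: 9·log²(n) ≺ log³(n) ≺ 8·n log²(n).
The fastest-growing term 8·n log²(n) dominates as n → ∞; dropping its constant factor gives Θ(n log² n).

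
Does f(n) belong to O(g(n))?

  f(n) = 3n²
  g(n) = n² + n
True

f(n) = 3n² and g(n) = n² + n are both O(n²).
Big-O permits equal growth rates (f ≤ c·g for some c), so f(n) = O(g(n)) is true.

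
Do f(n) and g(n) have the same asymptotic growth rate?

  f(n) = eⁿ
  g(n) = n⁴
False

f(n) = eⁿ is O(eⁿ), and g(n) = n⁴ is O(n⁴).
Since they have different growth rates, f(n) = Θ(g(n)) is false.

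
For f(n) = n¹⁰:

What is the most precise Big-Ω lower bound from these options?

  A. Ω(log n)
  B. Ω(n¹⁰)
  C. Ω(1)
B

f(n) = n¹⁰ is Ω(n¹⁰).
All listed options are valid Big-Ω bounds (lower bounds),
but Ω(n¹⁰) is the tightest (largest valid bound).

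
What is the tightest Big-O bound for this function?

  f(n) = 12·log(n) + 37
O(log n)

The dominant term in 12·log(n) + 37 is 12·log(n), which is Θ(log n).
Lower-order terms (37) are asymptotically negligible.
Constants are absorbed, so the tightest bound is O(log n).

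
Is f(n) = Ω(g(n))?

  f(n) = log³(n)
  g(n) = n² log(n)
False

f(n) = log³(n) is O(log³ n), and g(n) = n² log(n) is O(n² log n).
Since O(log³ n) grows slower than O(n² log n), f(n) = Ω(g(n)) is false.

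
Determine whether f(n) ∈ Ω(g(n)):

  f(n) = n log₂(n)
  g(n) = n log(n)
True

f(n) = n log₂(n) and g(n) = n log(n) are both O(n log n).
Big-Ω permits equal growth rates (f ≥ c·g for some c > 0), so f(n) = Ω(g(n)) is true.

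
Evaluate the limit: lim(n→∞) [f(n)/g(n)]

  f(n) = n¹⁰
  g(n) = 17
∞

Since n¹⁰ (O(n¹⁰)) grows faster than 17 (O(1)),
the ratio f(n)/g(n) → ∞ as n → ∞.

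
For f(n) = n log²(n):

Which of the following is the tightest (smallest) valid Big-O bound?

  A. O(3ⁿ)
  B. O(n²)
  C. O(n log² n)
C

f(n) = n log²(n) is O(n log² n).
All listed options are valid Big-O bounds (upper bounds),
but O(n log² n) is the tightest (smallest valid bound).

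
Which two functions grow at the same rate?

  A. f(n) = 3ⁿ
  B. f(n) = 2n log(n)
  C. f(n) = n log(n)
B and C

Examining each function:
  A. 3ⁿ is O(3ⁿ)
  B. 2n log(n) is O(n log n)
  C. n log(n) is O(n log n)

Functions B and C both have the same complexity class.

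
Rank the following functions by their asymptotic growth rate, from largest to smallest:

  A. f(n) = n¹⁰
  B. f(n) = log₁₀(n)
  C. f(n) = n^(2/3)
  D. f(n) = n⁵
A > D > C > B

Comparing growth rates:
A = n¹⁰ is O(n¹⁰)
D = n⁵ is O(n⁵)
C = n^(2/3) is O(n^(2/3))
B = log₁₀(n) is O(log n)

Therefore, the order from fastest to slowest is: A > D > C > B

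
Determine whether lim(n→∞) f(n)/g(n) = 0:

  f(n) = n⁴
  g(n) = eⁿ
True

f(n) = n⁴ is O(n⁴), and g(n) = eⁿ is O(eⁿ).
Since O(n⁴) grows strictly slower than O(eⁿ), f(n) = o(g(n)) is true.
This means lim(n→∞) f(n)/g(n) = 0.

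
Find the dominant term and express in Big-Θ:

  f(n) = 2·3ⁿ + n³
Θ(3ⁿ)

Order the terms by growth rate: n³ ≺ 2·3ⁿ.
The fastest-growing term 2·3ⁿ dominates as n → ∞; dropping its constant factor gives Θ(3ⁿ).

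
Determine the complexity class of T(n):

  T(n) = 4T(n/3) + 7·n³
Θ(n³)

Master Theorem: a = 4, b = 3, f(n) = 7·n³.
Compute the critical exponent d = log₃(4) = 1.262.
Compare f(n) = Θ(n³) against n^d:
  k = 3 > d = 1.262, so f(n) = Ω(n^(d+ε)) — Case 3.
  Regularity: a·(n/b)^3/n^3 = a/b^3 = 4/27 < 1 ✓.
  The top-level work dominates: T(n) = Θ(f(n)) = Θ(n³).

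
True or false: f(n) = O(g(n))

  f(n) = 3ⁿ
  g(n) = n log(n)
False

f(n) = 3ⁿ is O(3ⁿ), and g(n) = n log(n) is O(n log n).
Since O(3ⁿ) grows faster than O(n log n), f(n) = O(g(n)) is false.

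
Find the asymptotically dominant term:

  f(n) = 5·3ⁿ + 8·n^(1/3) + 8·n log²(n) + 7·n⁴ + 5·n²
5·3ⁿ

Looking at each term:
  - 5·3ⁿ is O(3ⁿ)
  - 8·n^(1/3) is O(n^(1/3))
  - 8·n log²(n) is O(n log² n)
  - 7·n⁴ is O(n⁴)
  - 5·n² is O(n²)

The term 5·3ⁿ (O(3ⁿ)) grows fastest and dominates all others.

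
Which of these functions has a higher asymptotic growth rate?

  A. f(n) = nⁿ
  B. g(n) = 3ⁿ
A

f(n) = nⁿ is O(nⁿ), while g(n) = 3ⁿ is O(3ⁿ).
Since O(nⁿ) grows faster than O(3ⁿ), f(n) dominates.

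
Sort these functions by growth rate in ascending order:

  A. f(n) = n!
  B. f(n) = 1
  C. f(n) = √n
B < C < A

Comparing growth rates:
B = 1 is O(1)
C = √n is O(√n)
A = n! is O(n!)

Therefore, the order from slowest to fastest is: B < C < A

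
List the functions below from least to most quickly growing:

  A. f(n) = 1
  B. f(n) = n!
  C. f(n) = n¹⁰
A < C < B

Comparing growth rates:
A = 1 is O(1)
C = n¹⁰ is O(n¹⁰)
B = n! is O(n!)

Therefore, the order from slowest to fastest is: A < C < B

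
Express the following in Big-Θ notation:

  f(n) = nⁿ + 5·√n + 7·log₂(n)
Θ(nⁿ)

Order the terms by growth rate: 7·log₂(n) ≺ 5·√n ≺ nⁿ.
The fastest-growing term nⁿ dominates as n → ∞; dropping its constant factor gives Θ(nⁿ).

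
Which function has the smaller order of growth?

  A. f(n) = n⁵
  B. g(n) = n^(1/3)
B

f(n) = n⁵ is O(n⁵), while g(n) = n^(1/3) is O(n^(1/3)).
Since O(n^(1/3)) grows slower than O(n⁵), g(n) is dominated.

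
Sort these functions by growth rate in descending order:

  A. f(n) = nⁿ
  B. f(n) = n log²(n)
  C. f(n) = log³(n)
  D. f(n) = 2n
A > B > D > C

Comparing growth rates:
A = nⁿ is O(nⁿ)
B = n log²(n) is O(n log² n)
D = 2n is O(n)
C = log³(n) is O(log³ n)

Therefore, the order from fastest to slowest is: A > B > D > C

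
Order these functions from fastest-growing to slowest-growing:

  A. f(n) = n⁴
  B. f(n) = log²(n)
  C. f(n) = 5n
A > C > B

Comparing growth rates:
A = n⁴ is O(n⁴)
C = 5n is O(n)
B = log²(n) is O(log² n)

Therefore, the order from fastest to slowest is: A > C > B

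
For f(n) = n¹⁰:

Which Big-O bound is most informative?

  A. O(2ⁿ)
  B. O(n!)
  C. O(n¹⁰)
C

f(n) = n¹⁰ is O(n¹⁰).
All listed options are valid Big-O bounds (upper bounds),
but O(n¹⁰) is the tightest (smallest valid bound).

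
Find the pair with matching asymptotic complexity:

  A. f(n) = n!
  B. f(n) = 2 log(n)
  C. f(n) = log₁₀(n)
B and C

Examining each function:
  A. n! is O(n!)
  B. 2 log(n) is O(log n)
  C. log₁₀(n) is O(log n)

Functions B and C both have the same complexity class.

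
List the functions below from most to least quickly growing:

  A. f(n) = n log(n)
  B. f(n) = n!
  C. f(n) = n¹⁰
B > C > A

Comparing growth rates:
B = n! is O(n!)
C = n¹⁰ is O(n¹⁰)
A = n log(n) is O(n log n)

Therefore, the order from fastest to slowest is: B > C > A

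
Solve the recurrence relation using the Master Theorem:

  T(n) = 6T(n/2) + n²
Θ(n^log₂(6))

Master Theorem: a = 6, b = 2, f(n) = n².
Compute the critical exponent d = log₂(6) = 2.585.
Compare f(n) = Θ(n²) against n^d:
  k = 2 < d = 2.585, so f(n) = O(n^(d-ε)) — Case 1.
  The recursion cost dominates: T(n) = Θ(n^d) = Θ(n^log₂(6)).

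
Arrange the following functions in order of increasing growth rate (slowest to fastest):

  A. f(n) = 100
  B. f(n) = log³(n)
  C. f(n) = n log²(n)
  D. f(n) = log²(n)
A < D < B < C

Comparing growth rates:
A = 100 is O(1)
D = log²(n) is O(log² n)
B = log³(n) is O(log³ n)
C = n log²(n) is O(n log² n)

Therefore, the order from slowest to fastest is: A < D < B < C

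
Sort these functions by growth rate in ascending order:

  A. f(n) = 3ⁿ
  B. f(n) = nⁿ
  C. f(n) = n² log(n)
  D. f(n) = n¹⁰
C < D < A < B

Comparing growth rates:
C = n² log(n) is O(n² log n)
D = n¹⁰ is O(n¹⁰)
A = 3ⁿ is O(3ⁿ)
B = nⁿ is O(nⁿ)

Therefore, the order from slowest to fastest is: C < D < A < B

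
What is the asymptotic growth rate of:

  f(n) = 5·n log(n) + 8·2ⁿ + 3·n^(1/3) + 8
Θ(2ⁿ)

Order the terms by growth rate: 8 ≺ 3·n^(1/3) ≺ 5·n log(n) ≺ 8·2ⁿ.
The fastest-growing term 8·2ⁿ dominates as n → ∞; dropping its constant factor gives Θ(2ⁿ).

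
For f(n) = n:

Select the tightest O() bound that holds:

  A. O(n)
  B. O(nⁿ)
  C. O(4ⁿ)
A

f(n) = n is O(n).
All listed options are valid Big-O bounds (upper bounds),
but O(n) is the tightest (smallest valid bound).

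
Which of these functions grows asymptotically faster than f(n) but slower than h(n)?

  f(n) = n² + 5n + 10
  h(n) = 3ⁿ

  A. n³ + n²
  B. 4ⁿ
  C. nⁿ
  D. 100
A

We need g(n) with n² + 5n + 10 = o(g(n)) and g(n) = o(3ⁿ), i.e. O(n²) ≺ g ≺ O(3ⁿ).
Check each option:
  A. n³ + n² — O(n³) is strictly between O(n²) and O(3ⁿ) ✓
  B. 4ⁿ — O(4ⁿ) does not grow strictly slower than h(n)
  C. nⁿ — O(nⁿ) does not grow strictly slower than h(n)
  D. 100 — O(1) does not grow strictly faster than f(n)

Only option A (n³ + n²) lies strictly between.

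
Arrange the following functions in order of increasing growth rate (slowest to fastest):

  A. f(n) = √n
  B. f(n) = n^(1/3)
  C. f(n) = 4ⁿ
B < A < C

Comparing growth rates:
B = n^(1/3) is O(n^(1/3))
A = √n is O(√n)
C = 4ⁿ is O(4ⁿ)

Therefore, the order from slowest to fastest is: B < A < C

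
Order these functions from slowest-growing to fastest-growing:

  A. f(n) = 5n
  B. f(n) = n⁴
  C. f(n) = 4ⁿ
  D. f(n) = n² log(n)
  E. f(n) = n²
A < E < D < B < C

Comparing growth rates:
A = 5n is O(n)
E = n² is O(n²)
D = n² log(n) is O(n² log n)
B = n⁴ is O(n⁴)
C = 4ⁿ is O(4ⁿ)

Therefore, the order from slowest to fastest is: A < E < D < B < C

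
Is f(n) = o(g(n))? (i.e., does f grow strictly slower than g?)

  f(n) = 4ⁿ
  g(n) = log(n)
False

f(n) = 4ⁿ is O(4ⁿ), and g(n) = log(n) is O(log n).
Since O(4ⁿ) grows faster than or equal to O(log n), f(n) = o(g(n)) is false.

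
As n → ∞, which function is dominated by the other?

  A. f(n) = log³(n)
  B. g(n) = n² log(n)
A

f(n) = log³(n) is O(log³ n), while g(n) = n² log(n) is O(n² log n).
Since O(log³ n) grows slower than O(n² log n), f(n) is dominated.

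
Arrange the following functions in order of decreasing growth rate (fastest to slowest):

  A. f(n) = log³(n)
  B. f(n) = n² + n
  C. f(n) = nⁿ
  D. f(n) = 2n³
C > D > B > A

Comparing growth rates:
C = nⁿ is O(nⁿ)
D = 2n³ is O(n³)
B = n² + n is O(n²)
A = log³(n) is O(log³ n)

Therefore, the order from fastest to slowest is: C > D > B > A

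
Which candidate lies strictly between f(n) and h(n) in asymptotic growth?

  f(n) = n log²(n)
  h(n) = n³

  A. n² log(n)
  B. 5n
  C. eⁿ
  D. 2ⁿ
A

We need g(n) with n log²(n) = o(g(n)) and g(n) = o(n³), i.e. O(n log² n) ≺ g ≺ O(n³).
Check each option:
  A. n² log(n) — O(n² log n) is strictly between O(n log² n) and O(n³) ✓
  B. 5n — O(n) does not grow strictly faster than f(n)
  C. eⁿ — O(eⁿ) does not grow strictly slower than h(n)
  D. 2ⁿ — O(2ⁿ) does not grow strictly slower than h(n)

Only option A (n² log(n)) lies strictly between.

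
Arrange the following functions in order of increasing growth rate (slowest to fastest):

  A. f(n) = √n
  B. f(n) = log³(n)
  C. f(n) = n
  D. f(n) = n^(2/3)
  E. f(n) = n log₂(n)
B < A < D < C < E

Comparing growth rates:
B = log³(n) is O(log³ n)
A = √n is O(√n)
D = n^(2/3) is O(n^(2/3))
C = n is O(n)
E = n log₂(n) is O(n log n)

Therefore, the order from slowest to fastest is: B < A < D < C < E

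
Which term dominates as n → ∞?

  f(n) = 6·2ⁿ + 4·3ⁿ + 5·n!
5·n!

Looking at each term:
  - 6·2ⁿ is O(2ⁿ)
  - 4·3ⁿ is O(3ⁿ)
  - 5·n! is O(n!)

The term 5·n! (O(n!)) grows fastest and dominates all others.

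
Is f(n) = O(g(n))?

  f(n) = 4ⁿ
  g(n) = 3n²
False

f(n) = 4ⁿ is O(4ⁿ), and g(n) = 3n² is O(n²).
Since O(4ⁿ) grows faster than O(n²), f(n) = O(g(n)) is false.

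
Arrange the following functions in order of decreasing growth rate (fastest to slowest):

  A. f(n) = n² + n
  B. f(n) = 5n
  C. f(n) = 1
A > B > C

Comparing growth rates:
A = n² + n is O(n²)
B = 5n is O(n)
C = 1 is O(1)

Therefore, the order from fastest to slowest is: A > B > C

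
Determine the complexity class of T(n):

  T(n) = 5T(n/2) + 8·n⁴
Θ(n⁴)

Master Theorem: a = 5, b = 2, f(n) = 8·n⁴.
Compute the critical exponent d = log₂(5) = 2.322.
Compare f(n) = Θ(n⁴) against n^d:
  k = 4 > d = 2.322, so f(n) = Ω(n^(d+ε)) — Case 3.
  Regularity: a·(n/b)^4/n^4 = a/b^4 = 5/16 < 1 ✓.
  The top-level work dominates: T(n) = Θ(f(n)) = Θ(n⁴).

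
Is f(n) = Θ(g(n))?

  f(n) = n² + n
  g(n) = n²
True

f(n) = n² + n and g(n) = n² are both O(n²).
Since they have the same asymptotic growth rate, f(n) = Θ(g(n)) is true.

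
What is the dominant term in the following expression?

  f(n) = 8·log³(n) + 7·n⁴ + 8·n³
7·n⁴

Looking at each term:
  - 8·log³(n) is O(log³ n)
  - 7·n⁴ is O(n⁴)
  - 8·n³ is O(n³)

The term 7·n⁴ (O(n⁴)) grows fastest and dominates all others.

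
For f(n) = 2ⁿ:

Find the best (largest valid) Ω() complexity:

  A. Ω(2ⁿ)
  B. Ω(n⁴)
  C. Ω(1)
A

f(n) = 2ⁿ is Ω(2ⁿ).
All listed options are valid Big-Ω bounds (lower bounds),
but Ω(2ⁿ) is the tightest (largest valid bound).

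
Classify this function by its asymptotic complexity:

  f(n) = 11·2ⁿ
O(2ⁿ)

The dominant term in 11·2ⁿ is 11·2ⁿ, which is Θ(2ⁿ).
Constants are absorbed, so the tightest bound is O(2ⁿ).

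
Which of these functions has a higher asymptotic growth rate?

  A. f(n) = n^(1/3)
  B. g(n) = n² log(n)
B

f(n) = n^(1/3) is O(n^(1/3)), while g(n) = n² log(n) is O(n² log n).
Since O(n² log n) grows faster than O(n^(1/3)), g(n) dominates.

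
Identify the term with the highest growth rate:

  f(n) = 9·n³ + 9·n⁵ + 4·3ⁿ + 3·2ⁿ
4·3ⁿ

Looking at each term:
  - 9·n³ is O(n³)
  - 9·n⁵ is O(n⁵)
  - 4·3ⁿ is O(3ⁿ)
  - 3·2ⁿ is O(2ⁿ)

The term 4·3ⁿ (O(3ⁿ)) grows fastest and dominates all others.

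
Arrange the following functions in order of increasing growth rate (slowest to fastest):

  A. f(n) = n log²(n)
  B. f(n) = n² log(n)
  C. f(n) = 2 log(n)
C < A < B

Comparing growth rates:
C = 2 log(n) is O(log n)
A = n log²(n) is O(n log² n)
B = n² log(n) is O(n² log n)

Therefore, the order from slowest to fastest is: C < A < B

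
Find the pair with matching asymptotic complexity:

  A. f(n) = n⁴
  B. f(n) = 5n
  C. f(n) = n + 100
B and C

Examining each function:
  A. n⁴ is O(n⁴)
  B. 5n is O(n)
  C. n + 100 is O(n)

Functions B and C both have the same complexity class.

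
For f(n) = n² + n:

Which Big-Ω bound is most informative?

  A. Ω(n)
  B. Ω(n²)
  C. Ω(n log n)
B

f(n) = n² + n is Ω(n²).
All listed options are valid Big-Ω bounds (lower bounds),
but Ω(n²) is the tightest (largest valid bound).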